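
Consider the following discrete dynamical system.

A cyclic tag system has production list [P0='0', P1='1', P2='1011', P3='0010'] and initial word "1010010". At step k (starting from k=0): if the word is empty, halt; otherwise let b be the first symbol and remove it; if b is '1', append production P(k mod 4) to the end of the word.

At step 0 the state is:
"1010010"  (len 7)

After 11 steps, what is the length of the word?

gen 0: "1010010"  (len 7)
gen 1: "0100100"  (len 7)
gen 2: "100100"  (len 6)
gen 3: "001001011"  (len 9)
gen 4: "01001011"  (len 8)
gen 5: "1001011"  (len 7)
gen 6: "0010111"  (len 7)
gen 7: "010111"  (len 6)
gen 8: "10111"  (len 5)
gen 9: "01110"  (len 5)
gen 10: "1110"  (len 4)
gen 11: "1101011"  (len 7)

7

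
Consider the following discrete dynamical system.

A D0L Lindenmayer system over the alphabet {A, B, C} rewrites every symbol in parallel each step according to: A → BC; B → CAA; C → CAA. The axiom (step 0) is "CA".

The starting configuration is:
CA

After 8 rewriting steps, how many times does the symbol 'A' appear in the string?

1606

[0] CA
[1] CAABC
[2] CAABCBCCAACAA
[3] CAABCBCCAACAACAACAACAABCBCCAABCBC
[4] CAABCBCCAACAACAACAACAABCBCCAABCBCCAABCBCCAABCBCCAABCBCCAACAACAACAACAABCBCCAACAACAACAA
[5] CAABCBCCAACAACAACAACAABCBCCAABCBCCAABCBCCAABCBCCAABCBCCAAC…BCBCCAABCBCCAABCBCCAACAACAACAACAABCBCCAABCBCCAABCBCCAABCBC  (len 217)
[6] CAABCBCCAACAACAACAACAABCBCCAABCBCCAABCBCCAABCBCCAABCBCCAAC…ACAABCBCCAACAACAACAACAABCBCCAACAACAACAACAABCBCCAACAACAACAA  (len 557)
[7] CAABCBCCAACAACAACAACAABCBCCAABCBCCAABCBCCAABCBCCAABCBCCAAC…BCBCCAABCBCCAABCBCCAACAACAACAACAABCBCCAABCBCCAABCBCCAABCBC  (len 1425)
[8] CAABCBCCAACAACAACAACAABCBCCAABCBCCAABCBCCAABCBCCAABCBCCAAC…ACAABCBCCAACAACAACAACAABCBCCAACAACAACAACAABCBCCAACAACAACAA  (len 3653)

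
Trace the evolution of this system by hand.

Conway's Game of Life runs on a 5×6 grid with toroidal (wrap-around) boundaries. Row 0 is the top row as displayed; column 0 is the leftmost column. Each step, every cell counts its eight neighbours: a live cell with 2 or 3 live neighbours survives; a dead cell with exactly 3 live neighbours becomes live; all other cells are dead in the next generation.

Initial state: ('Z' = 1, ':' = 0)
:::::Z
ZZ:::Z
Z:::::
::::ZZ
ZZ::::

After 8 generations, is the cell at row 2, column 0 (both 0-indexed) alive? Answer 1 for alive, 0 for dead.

0

step 0: :::::Z
ZZ:::Z
Z:::::
::::ZZ
ZZ::::
step 1: :::::Z
:Z:::Z
:Z::Z:
:Z:::Z
Z:::Z:
step 2: ::::ZZ
::::ZZ
:ZZ:ZZ
:Z::ZZ
Z:::Z:
step 3: Z::Z::
::::::
:ZZ:::
:ZZ:::
Z::Z::
step 4: ::::::
:ZZ:::
:ZZ:::
Z::Z::
Z::Z::
step 5: :ZZ:::
:ZZ:::
Z::Z::
Z::Z::
::::::
step 6: :ZZ:::
Z::Z::
Z::Z::
::::::
:ZZ:::
step 7: Z::Z::
Z::Z::
::::::
:ZZ:::
:ZZ:::
step 8: Z::Z::
::::::
:ZZ:::
:ZZ:::
Z::Z::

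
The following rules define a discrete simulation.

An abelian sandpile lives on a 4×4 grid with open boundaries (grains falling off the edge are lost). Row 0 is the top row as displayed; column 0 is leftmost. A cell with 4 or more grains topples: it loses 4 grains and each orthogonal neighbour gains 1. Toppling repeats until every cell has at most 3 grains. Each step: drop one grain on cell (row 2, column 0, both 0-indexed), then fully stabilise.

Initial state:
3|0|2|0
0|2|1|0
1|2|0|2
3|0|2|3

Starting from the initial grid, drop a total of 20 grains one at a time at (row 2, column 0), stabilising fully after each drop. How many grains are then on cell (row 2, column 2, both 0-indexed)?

2

0) 3|0|2|0
0|2|1|0
1|2|0|2
3|0|2|3
1) 3|0|2|0
0|2|1|0
2|2|0|2
3|0|2|3
2) 3|0|2|0
0|2|1|0
3|2|0|2
3|0|2|3
3) 3|0|2|0
1|2|1|0
1|3|0|2
0|1|2|3
4) 3|0|2|0
1|2|1|0
2|3|0|2
0|1|2|3
5) 3|0|2|0
1|2|1|0
3|3|0|2
0|1|2|3
6) 3|0|2|0
2|3|1|0
1|0|1|2
1|2|2|3
7) 3|0|2|0
2|3|1|0
2|0|1|2
1|2|2|3
8) 3|0|2|0
2|3|1|0
3|0|1|2
1|2|2|3
9) 3|0|2|0
3|3|1|0
0|1|1|2
2|2|2|3
10) 3|0|2|0
3|3|1|0
1|1|1|2
2|2|2|3
11) 3|0|2|0
3|3|1|0
2|1|1|2
2|2|2|3
12) 3|0|2|0
3|3|1|0
3|1|1|2
2|2|2|3
13) 0|2|2|0
2|0|2|0
1|3|1|2
3|2|2|3
14) 0|2|2|0
2|0|2|0
2|3|1|2
3|2|2|3
15) 0|2|2|0
2|0|2|0
3|3|1|2
3|2|2|3
16) 0|2|2|0
3|1|2|0
2|1|2|2
1|0|3|3
17) 0|2|2|0
3|1|2|0
3|1|2|2
1|0|3|3
18) 1|2|2|0
0|2|2|0
1|2|2|2
2|0|3|3
19) 1|2|2|0
0|2|2|0
2|2|2|2
2|0|3|3
20) 1|2|2|0
0|2|2|0
3|2|2|2
2|0|3|3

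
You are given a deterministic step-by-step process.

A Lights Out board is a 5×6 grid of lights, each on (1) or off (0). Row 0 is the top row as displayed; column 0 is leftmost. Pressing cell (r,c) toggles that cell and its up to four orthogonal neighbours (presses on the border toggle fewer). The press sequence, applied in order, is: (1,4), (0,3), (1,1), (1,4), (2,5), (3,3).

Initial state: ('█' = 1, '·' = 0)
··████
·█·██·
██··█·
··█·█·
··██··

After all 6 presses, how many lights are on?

0) ··████
·█·██·
██··█·
··█·█·
··██··
1) ··██·█
·█···█
██····
··█·█·
··██··
2) ····██
·█·█·█
██····
··█·█·
··██··
3) ·█··██
█·██·█
█·····
··█·█·
··██··
4) ·█···█
█·█·█·
█···█·
··█·█·
··██··
5) ·█···█
█·█·██
█····█
··█·██
··██··
6) ·█···█
█·█·██
█··█·█
···█·█
··█···

12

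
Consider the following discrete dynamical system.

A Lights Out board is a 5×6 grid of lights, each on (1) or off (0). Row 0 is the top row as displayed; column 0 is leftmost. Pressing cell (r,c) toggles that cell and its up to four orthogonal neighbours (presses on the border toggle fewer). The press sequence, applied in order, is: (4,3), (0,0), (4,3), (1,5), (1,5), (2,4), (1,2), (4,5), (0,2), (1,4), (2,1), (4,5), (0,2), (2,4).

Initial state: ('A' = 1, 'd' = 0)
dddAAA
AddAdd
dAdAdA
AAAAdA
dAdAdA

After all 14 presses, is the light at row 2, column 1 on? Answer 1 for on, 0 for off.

[0] dddAAA
AddAdd
dAdAdA
AAAAdA
dAdAdA
[1] dddAAA
AddAdd
dAdAdA
AAAddA
dAAdAA
[2] AAdAAA
dddAdd
dAdAdA
AAAddA
dAAdAA
[3] AAdAAA
dddAdd
dAdAdA
AAAAdA
dAdAdA
[4] AAdAAd
dddAAA
dAdAdd
AAAAdA
dAdAdA
[5] AAdAAA
dddAdd
dAdAdA
AAAAdA
dAdAdA
[6] AAdAAA
dddAAd
dAddAd
AAAAAA
dAdAdA
[7] AAAAAA
dAAdAd
dAAdAd
AAAAAA
dAdAdA
[8] AAAAAA
dAAdAd
dAAdAd
AAAAAd
dAdAAd
[9] AdddAA
dAddAd
dAAdAd
AAAAAd
dAdAAd
[10] AddddA
dAdAdA
dAAddd
AAAAAd
dAdAAd
[11] AddddA
dddAdA
Addddd
AdAAAd
dAdAAd
[12] AddddA
dddAdA
Addddd
AdAAAA
dAdAdA
[13] AAAAdA
ddAAdA
Addddd
AdAAAA
dAdAdA
[14] AAAAdA
ddAAAA
AddAAA
AdAAdA
dAdAdA

0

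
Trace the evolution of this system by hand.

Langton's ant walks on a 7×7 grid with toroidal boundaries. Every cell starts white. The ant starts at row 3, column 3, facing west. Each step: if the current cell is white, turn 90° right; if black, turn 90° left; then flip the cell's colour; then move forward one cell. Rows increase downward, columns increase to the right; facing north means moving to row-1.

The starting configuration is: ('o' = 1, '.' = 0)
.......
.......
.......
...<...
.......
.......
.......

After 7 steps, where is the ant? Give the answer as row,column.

3,2

step 0: .......
.......
.......
...<...
.......
.......
.......
step 1: .......
.......
...^...
...o...
.......
.......
.......
step 2: .......
.......
...o>..
...o...
.......
.......
.......
step 3: .......
.......
...oo..
...ov..
.......
.......
.......
step 4: .......
.......
...oo..
...<o..
.......
.......
.......
step 5: .......
.......
...oo..
....o..
...v...
.......
.......
step 6: .......
.......
...oo..
....o..
..<o...
.......
.......
step 7: .......
.......
...oo..
..^.o..
..oo...
.......
.......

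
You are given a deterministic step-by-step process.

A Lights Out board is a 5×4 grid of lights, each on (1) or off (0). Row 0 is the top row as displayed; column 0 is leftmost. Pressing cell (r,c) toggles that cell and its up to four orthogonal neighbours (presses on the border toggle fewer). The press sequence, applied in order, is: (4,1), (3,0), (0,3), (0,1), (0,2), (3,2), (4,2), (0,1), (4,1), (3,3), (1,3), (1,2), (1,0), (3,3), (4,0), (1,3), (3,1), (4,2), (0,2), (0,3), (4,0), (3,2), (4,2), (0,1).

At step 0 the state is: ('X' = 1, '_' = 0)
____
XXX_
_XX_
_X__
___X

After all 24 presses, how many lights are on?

5

[0] ____
XXX_
_XX_
_X__
___X
[1] ____
XXX_
_XX_
____
XXXX
[2] ____
XXX_
XXX_
XX__
_XXX
[3] __XX
XXXX
XXX_
XX__
_XXX
[4] XX_X
X_XX
XXX_
XX__
_XXX
[5] X_X_
X__X
XXX_
XX__
_XXX
[6] X_X_
X__X
XX__
X_XX
_X_X
[7] X_X_
X__X
XX__
X__X
__X_
[8] _X__
XX_X
XX__
X__X
__X_
[9] _X__
XX_X
XX__
XX_X
XX__
[10] _X__
XX_X
XX_X
XXX_
XX_X
[11] _X_X
XXX_
XX__
XXX_
XX_X
[12] _XXX
X__X
XXX_
XXX_
XX_X
[13] XXXX
_X_X
_XX_
XXX_
XX_X
[14] XXXX
_X_X
_XXX
XX_X
XX__
[15] XXXX
_X_X
_XXX
_X_X
____
[16] XXX_
_XX_
_XX_
_X_X
____
[17] XXX_
_XX_
__X_
X_XX
_X__
[18] XXX_
_XX_
__X_
X__X
__XX
[19] X__X
_X__
__X_
X__X
__XX
[20] X_X_
_X_X
__X_
X__X
__XX
[21] X_X_
_X_X
__X_
___X
XXXX
[22] X_X_
_X_X
____
_XX_
XX_X
[23] X_X_
_X_X
____
_X__
X_X_
[24] _X__
___X
____
_X__
X_X_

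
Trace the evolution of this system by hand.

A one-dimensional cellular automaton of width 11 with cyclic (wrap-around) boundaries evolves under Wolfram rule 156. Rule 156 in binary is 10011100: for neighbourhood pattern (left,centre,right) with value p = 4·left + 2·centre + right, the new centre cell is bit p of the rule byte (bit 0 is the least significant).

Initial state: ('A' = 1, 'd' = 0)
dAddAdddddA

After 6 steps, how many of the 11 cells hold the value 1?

5

k=0  dAddAdddddA
k=1  dAAdAAddddA
k=2  dAddAdAdddA
k=3  dAAdAdAAddA
k=4  dAddAdAdAdA
k=5  dAAdAdAdAdA
k=6  dAddAdAdAdA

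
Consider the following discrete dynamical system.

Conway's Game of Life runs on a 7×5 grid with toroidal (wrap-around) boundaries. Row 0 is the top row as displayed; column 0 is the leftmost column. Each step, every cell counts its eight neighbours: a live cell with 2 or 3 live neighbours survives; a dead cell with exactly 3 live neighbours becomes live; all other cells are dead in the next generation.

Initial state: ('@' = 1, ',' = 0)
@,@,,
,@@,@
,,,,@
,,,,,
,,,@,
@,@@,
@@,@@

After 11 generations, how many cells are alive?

[0] @,@,,
,@@,@
,,,,@
,,,,,
,,,@,
@,@@,
@@,@@
[1] ,,,,,
,@@,@
@,,@,
,,,,,
,,@@@
@,,,,
,,,,,
[2] ,,,,,
@@@@@
@@@@@
,,@,,
,,,@@
,,,@@
,,,,,
[3] @@@@@
,,,,,
,,,,,
,,,,,
,,@,@
,,,@@
,,,,,
[4] @@@@@
@@@@@
,,,,,
,,,,,
,,,,@
,,,@@
,@,,,
[5] ,,,,,
,,,,,
@@@@@
,,,,,
,,,@@
@,,@@
,@,,,
[6] ,,,,,
@@@@@
@@@@@
,@,,,
@,,@,
@,@@,
@,,,@
[7] ,,@,,
,,,,,
,,,,,
,,,,,
@,,@,
@,@@,
@@,@@
[8] @@@@@
,,,,,
,,,,,
,,,,,
,@@@,
,,,,,
@,,,,
[9] @@@@@
@@@@@
,,,,,
,,@,,
,,@,,
,@@,,
@,@@,
[10] ,,,,,
,,,,,
@,,,@
,,,,,
,,@@,
,,,,,
,,,,,
[11] ,,,,,
,,,,,
,,,,,
,,,@@
,,,,,
,,,,,
,,,,,

2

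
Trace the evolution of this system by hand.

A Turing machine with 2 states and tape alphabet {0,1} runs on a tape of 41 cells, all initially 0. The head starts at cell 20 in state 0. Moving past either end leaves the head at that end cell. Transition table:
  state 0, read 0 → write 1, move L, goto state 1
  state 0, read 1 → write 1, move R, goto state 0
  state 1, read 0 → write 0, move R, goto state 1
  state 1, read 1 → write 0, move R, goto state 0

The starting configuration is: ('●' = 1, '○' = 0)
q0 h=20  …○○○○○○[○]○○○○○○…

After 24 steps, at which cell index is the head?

28

0) q0 h=20  …○○○○○○[○]○○○○○○…
1) q1 h=19  …○○○○○○[○]●○○○○○…
2) q1 h=20  …○○○○○○[●]○○○○○○…
3) q0 h=21  …○○○○○○[○]○○○○○○…
4) q1 h=20  …○○○○○○[○]●○○○○○…
5) q1 h=21  …○○○○○○[●]○○○○○○…
6) q0 h=22  …○○○○○○[○]○○○○○○…
7) q1 h=21  …○○○○○○[○]●○○○○○…
8) q1 h=22  …○○○○○○[●]○○○○○○…
9) q0 h=23  …○○○○○○[○]○○○○○○…
10) q1 h=22  …○○○○○○[○]●○○○○○…
11) q1 h=23  …○○○○○○[●]○○○○○○…
12) q0 h=24  …○○○○○○[○]○○○○○○…
13) q1 h=23  …○○○○○○[○]●○○○○○…
14) q1 h=24  …○○○○○○[●]○○○○○○…
15) q0 h=25  …○○○○○○[○]○○○○○○…
16) q1 h=24  …○○○○○○[○]●○○○○○…
17) q1 h=25  …○○○○○○[●]○○○○○○…
18) q0 h=26  …○○○○○○[○]○○○○○○…
19) q1 h=25  …○○○○○○[○]●○○○○○…
20) q1 h=26  …○○○○○○[●]○○○○○○…
21) q0 h=27  …○○○○○○[○]○○○○○○…
22) q1 h=26  …○○○○○○[○]●○○○○○…
23) q1 h=27  …○○○○○○[●]○○○○○○…
24) q0 h=28  …○○○○○○[○]○○○○○○…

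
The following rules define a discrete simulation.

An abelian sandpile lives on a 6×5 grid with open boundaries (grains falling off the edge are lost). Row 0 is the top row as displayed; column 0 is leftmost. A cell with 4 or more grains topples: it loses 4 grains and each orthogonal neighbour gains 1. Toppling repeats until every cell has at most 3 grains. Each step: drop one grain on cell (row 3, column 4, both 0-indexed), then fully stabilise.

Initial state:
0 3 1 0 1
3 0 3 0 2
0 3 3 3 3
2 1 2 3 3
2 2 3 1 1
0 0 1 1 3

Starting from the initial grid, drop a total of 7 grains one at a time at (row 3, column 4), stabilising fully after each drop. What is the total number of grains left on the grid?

50

0) 0 3 1 0 1
3 0 3 0 2
0 3 3 3 3
2 1 2 3 3
2 2 3 1 1
0 0 1 1 3
1) 0 3 2 0 1
3 2 0 2 3
1 0 3 2 1
2 3 1 2 2
2 3 0 3 2
0 0 2 1 3
2) 0 3 2 0 1
3 2 0 2 3
1 0 3 2 1
2 3 1 2 3
2 3 0 3 2
0 0 2 1 3
3) 0 3 2 0 1
3 2 0 2 3
1 0 3 2 2
2 3 1 3 0
2 3 0 3 3
0 0 2 1 3
4) 0 3 2 0 1
3 2 0 2 3
1 0 3 2 2
2 3 1 3 1
2 3 0 3 3
0 0 2 1 3
5) 0 3 2 0 1
3 2 0 2 3
1 0 3 2 2
2 3 1 3 2
2 3 0 3 3
0 0 2 1 3
6) 0 3 2 0 1
3 2 0 2 3
1 0 3 2 2
2 3 1 3 3
2 3 0 3 3
0 0 2 1 3
7) 0 3 2 0 1
3 2 0 2 3
1 0 3 3 3
2 3 2 1 2
2 3 1 1 2
0 0 2 3 0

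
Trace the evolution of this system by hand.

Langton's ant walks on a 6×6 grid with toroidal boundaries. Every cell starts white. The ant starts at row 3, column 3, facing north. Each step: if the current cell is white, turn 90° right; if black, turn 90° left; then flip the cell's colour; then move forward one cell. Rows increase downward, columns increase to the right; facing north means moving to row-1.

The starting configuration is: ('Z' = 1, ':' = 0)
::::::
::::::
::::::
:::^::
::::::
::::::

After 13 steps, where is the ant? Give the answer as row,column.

3,2

k=0  ::::::
::::::
::::::
:::^::
::::::
::::::
k=1  ::::::
::::::
::::::
:::Z>:
::::::
::::::
k=2  ::::::
::::::
::::::
:::ZZ:
::::v:
::::::
k=3  ::::::
::::::
::::::
:::ZZ:
:::<Z:
::::::
k=4  ::::::
::::::
::::::
:::^Z:
:::ZZ:
::::::
k=5  ::::::
::::::
::::::
::<:Z:
:::ZZ:
::::::
k=6  ::::::
::::::
::^:::
::Z:Z:
:::ZZ:
::::::
k=7  ::::::
::::::
::Z>::
::Z:Z:
:::ZZ:
::::::
k=8  ::::::
::::::
::ZZ::
::ZvZ:
:::ZZ:
::::::
k=9  ::::::
::::::
::ZZ::
::<ZZ:
:::ZZ:
::::::
k=10  ::::::
::::::
::ZZ::
:::ZZ:
::vZZ:
::::::
k=11  ::::::
::::::
::ZZ::
:::ZZ:
:<ZZZ:
::::::
k=12  ::::::
::::::
::ZZ::
:^:ZZ:
:ZZZZ:
::::::
k=13  ::::::
::::::
::ZZ::
:Z>ZZ:
:ZZZZ:
::::::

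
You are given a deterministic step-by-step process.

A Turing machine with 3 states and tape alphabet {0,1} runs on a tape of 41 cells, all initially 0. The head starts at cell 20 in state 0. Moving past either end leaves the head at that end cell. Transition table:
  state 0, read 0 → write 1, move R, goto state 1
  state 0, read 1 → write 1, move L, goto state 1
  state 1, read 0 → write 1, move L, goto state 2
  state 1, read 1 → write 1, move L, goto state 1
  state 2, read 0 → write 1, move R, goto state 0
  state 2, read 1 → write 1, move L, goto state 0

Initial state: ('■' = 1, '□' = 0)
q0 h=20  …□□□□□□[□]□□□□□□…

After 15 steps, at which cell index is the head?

13

0) q0 h=20  …□□□□□□[□]□□□□□□…
1) q1 h=21  …□□□□□■[□]□□□□□□…
2) q2 h=20  …□□□□□□[■]■□□□□□…
3) q0 h=19  …□□□□□□[□]■■□□□□…
4) q1 h=20  …□□□□□■[■]■□□□□□…
5) q1 h=19  …□□□□□□[■]■■□□□□…
6) q1 h=18  …□□□□□□[□]■■■□□□…
7) q2 h=17  …□□□□□□[□]■■■■□□…
8) q0 h=18  …□□□□□■[■]■■■□□□…
9) q1 h=17  …□□□□□□[■]■■■■□□…
10) q1 h=16  …□□□□□□[□]■■■■■□…
11) q2 h=15  …□□□□□□[□]■■■■■■…
12) q0 h=16  …□□□□□■[■]■■■■■□…
13) q1 h=15  …□□□□□□[■]■■■■■■…
14) q1 h=14  …□□□□□□[□]■■■■■■…
15) q2 h=13  …□□□□□□[□]■■■■■■…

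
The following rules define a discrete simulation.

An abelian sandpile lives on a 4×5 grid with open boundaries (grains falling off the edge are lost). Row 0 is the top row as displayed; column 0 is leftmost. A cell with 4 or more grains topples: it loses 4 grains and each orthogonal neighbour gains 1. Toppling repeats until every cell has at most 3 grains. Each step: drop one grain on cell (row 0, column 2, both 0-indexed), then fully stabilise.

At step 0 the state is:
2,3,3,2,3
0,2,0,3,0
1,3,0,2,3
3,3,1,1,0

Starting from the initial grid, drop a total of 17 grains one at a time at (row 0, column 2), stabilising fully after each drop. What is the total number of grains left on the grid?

35

step 0: 2,3,3,2,3
0,2,0,3,0
1,3,0,2,3
3,3,1,1,0
step 1: 3,0,1,3,3
0,3,1,3,0
1,3,0,2,3
3,3,1,1,0
step 2: 3,0,2,3,3
0,3,1,3,0
1,3,0,2,3
3,3,1,1,0
step 3: 3,0,3,3,3
0,3,1,3,0
1,3,0,2,3
3,3,1,1,0
step 4: 3,1,1,2,0
0,3,3,0,2
1,3,0,3,3
3,3,1,1,0
step 5: 3,1,2,2,0
0,3,3,0,2
1,3,0,3,3
3,3,1,1,0
step 6: 3,1,3,2,0
0,3,3,0,2
1,3,0,3,3
3,3,1,1,0
step 7: 3,3,1,3,0
1,1,1,1,2
3,1,2,3,3
0,1,2,1,0
step 8: 3,3,2,3,0
1,1,1,1,2
3,1,2,3,3
0,1,2,1,0
step 9: 3,3,3,3,0
1,1,1,1,2
3,1,2,3,3
0,1,2,1,0
step 10: 0,1,2,0,1
2,2,2,2,2
3,1,2,3,3
0,1,2,1,0
step 11: 0,1,3,0,1
2,2,2,2,2
3,1,2,3,3
0,1,2,1,0
step 12: 0,2,0,1,1
2,2,3,2,2
3,1,2,3,3
0,1,2,1,0
step 13: 0,2,1,1,1
2,2,3,2,2
3,1,2,3,3
0,1,2,1,0
step 14: 0,2,2,1,1
2,2,3,2,2
3,1,2,3,3
0,1,2,1,0
step 15: 0,2,3,1,1
2,2,3,2,2
3,1,2,3,3
0,1,2,1,0
step 16: 0,3,1,2,1
2,3,0,3,2
3,1,3,3,3
0,1,2,1,0
step 17: 0,3,2,2,1
2,3,0,3,2
3,1,3,3,3
0,1,2,1,0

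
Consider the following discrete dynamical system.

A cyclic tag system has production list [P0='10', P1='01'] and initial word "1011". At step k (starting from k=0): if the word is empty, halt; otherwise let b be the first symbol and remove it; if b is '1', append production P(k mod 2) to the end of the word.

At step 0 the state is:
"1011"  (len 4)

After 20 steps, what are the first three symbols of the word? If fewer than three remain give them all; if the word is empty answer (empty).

011

t=0: "1011"  (len 4)
t=1: "01110"  (len 5)
t=2: "1110"  (len 4)
t=3: "11010"  (len 5)
t=4: "101001"  (len 6)
t=5: "0100110"  (len 7)
t=6: "100110"  (len 6)
t=7: "0011010"  (len 7)
t=8: "011010"  (len 6)
t=9: "11010"  (len 5)
t=10: "101001"  (len 6)
t=11: "0100110"  (len 7)
t=12: "100110"  (len 6)
t=13: "0011010"  (len 7)
t=14: "011010"  (len 6)
t=15: "11010"  (len 5)
t=16: "101001"  (len 6)
t=17: "0100110"  (len 7)
t=18: "100110"  (len 6)
t=19: "0011010"  (len 7)
t=20: "011010"  (len 6)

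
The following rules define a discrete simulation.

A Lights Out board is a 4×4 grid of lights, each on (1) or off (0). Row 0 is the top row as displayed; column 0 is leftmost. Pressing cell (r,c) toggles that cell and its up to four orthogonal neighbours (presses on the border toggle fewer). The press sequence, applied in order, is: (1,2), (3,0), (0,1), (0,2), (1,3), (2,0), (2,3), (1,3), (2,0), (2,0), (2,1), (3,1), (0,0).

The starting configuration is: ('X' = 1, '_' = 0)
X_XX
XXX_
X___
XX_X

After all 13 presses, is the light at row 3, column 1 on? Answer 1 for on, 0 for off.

0

0) X_XX
XXX_
X___
XX_X
1) X__X
X__X
X_X_
XX_X
2) X__X
X__X
__X_
___X
3) _XXX
XX_X
__X_
___X
4) ____
XXXX
__X_
___X
5) ___X
XX__
__XX
___X
6) ___X
_X__
XXXX
X__X
7) ___X
_X_X
XX__
X___
8) ____
_XX_
XX_X
X___
9) ____
XXX_
___X
____
10) ____
_XX_
XX_X
X___
11) ____
__X_
__XX
XX__
12) ____
__X_
_XXX
__X_
13) XX__
X_X_
_XXX
__X_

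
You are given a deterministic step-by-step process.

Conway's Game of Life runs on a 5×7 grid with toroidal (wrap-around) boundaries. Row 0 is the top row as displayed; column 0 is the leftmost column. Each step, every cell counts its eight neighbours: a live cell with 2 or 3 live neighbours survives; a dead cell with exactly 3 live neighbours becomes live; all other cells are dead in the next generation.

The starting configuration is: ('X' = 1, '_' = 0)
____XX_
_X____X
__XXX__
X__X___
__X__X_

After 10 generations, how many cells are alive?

12

t=0: ____XX_
_X____X
__XXX__
X__X___
__X__X_
t=1: ____XXX
__X____
XXXXX__
_X_____
___X_XX
t=2: ___XX_X
X_X___X
X__X___
_X___XX
X_____X
t=3: _X_X___
XXX_XXX
__X__X_
_X___X_
____X__
t=4: _X_X__X
X___XXX
__XX___
____XX_
__X_X__
t=5: _XXX__X
XX__XXX
___X___
__X_XX_
__X_X__
t=6: ______X
_X__XXX
XXXX___
__X_XX_
____X__
t=7: X___X_X
_X_XXXX
X______
__X_XX_
___XX__
t=8: X_X___X
_X_XX__
XXX____
____XX_
______X
t=9: XXXX_XX
___X__X
XXX__X_
XX___XX
X_____X
t=10: _XXXXX_
___X___
__X_XX_
__X__X_
____X__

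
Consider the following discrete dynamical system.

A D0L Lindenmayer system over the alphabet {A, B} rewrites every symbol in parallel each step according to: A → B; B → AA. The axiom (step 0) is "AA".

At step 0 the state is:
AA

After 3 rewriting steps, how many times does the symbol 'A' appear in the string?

gen 0: AA
gen 1: BB
gen 2: AAAA
gen 3: BBBB

0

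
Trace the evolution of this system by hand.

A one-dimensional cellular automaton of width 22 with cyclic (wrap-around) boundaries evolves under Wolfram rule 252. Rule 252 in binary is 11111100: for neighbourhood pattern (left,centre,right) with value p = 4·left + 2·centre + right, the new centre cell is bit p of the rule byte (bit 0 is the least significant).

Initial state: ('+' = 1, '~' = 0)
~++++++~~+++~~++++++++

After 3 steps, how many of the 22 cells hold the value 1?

22

step 0: ~++++++~~+++~~++++++++
step 1: ++++++++~++++~++++++++
step 2: ++++++++++++++++++++++
step 3: ++++++++++++++++++++++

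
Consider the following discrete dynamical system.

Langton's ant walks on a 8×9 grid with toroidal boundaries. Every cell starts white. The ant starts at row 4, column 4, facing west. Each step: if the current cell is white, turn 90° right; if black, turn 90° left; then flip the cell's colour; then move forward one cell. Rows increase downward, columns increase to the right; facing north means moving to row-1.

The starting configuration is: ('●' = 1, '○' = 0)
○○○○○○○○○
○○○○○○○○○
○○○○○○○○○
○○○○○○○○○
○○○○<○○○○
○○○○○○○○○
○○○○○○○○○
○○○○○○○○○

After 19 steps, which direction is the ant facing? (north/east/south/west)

south

k=0  ○○○○○○○○○
○○○○○○○○○
○○○○○○○○○
○○○○○○○○○
○○○○<○○○○
○○○○○○○○○
○○○○○○○○○
○○○○○○○○○
k=1  ○○○○○○○○○
○○○○○○○○○
○○○○○○○○○
○○○○^○○○○
○○○○●○○○○
○○○○○○○○○
○○○○○○○○○
○○○○○○○○○
k=2  ○○○○○○○○○
○○○○○○○○○
○○○○○○○○○
○○○○●>○○○
○○○○●○○○○
○○○○○○○○○
○○○○○○○○○
○○○○○○○○○
k=3  ○○○○○○○○○
○○○○○○○○○
○○○○○○○○○
○○○○●●○○○
○○○○●v○○○
○○○○○○○○○
○○○○○○○○○
○○○○○○○○○
k=4  ○○○○○○○○○
○○○○○○○○○
○○○○○○○○○
○○○○●●○○○
○○○○<●○○○
○○○○○○○○○
○○○○○○○○○
○○○○○○○○○
k=5  ○○○○○○○○○
○○○○○○○○○
○○○○○○○○○
○○○○●●○○○
○○○○○●○○○
○○○○v○○○○
○○○○○○○○○
○○○○○○○○○
k=6  ○○○○○○○○○
○○○○○○○○○
○○○○○○○○○
○○○○●●○○○
○○○○○●○○○
○○○<●○○○○
○○○○○○○○○
○○○○○○○○○
k=7  ○○○○○○○○○
○○○○○○○○○
○○○○○○○○○
○○○○●●○○○
○○○^○●○○○
○○○●●○○○○
○○○○○○○○○
○○○○○○○○○
k=8  ○○○○○○○○○
○○○○○○○○○
○○○○○○○○○
○○○○●●○○○
○○○●>●○○○
○○○●●○○○○
○○○○○○○○○
○○○○○○○○○
k=9  ○○○○○○○○○
○○○○○○○○○
○○○○○○○○○
○○○○●●○○○
○○○●●●○○○
○○○●v○○○○
○○○○○○○○○
○○○○○○○○○
k=10  ○○○○○○○○○
○○○○○○○○○
○○○○○○○○○
○○○○●●○○○
○○○●●●○○○
○○○●○>○○○
○○○○○○○○○
○○○○○○○○○
k=11  ○○○○○○○○○
○○○○○○○○○
○○○○○○○○○
○○○○●●○○○
○○○●●●○○○
○○○●○●○○○
○○○○○v○○○
○○○○○○○○○
k=12  ○○○○○○○○○
○○○○○○○○○
○○○○○○○○○
○○○○●●○○○
○○○●●●○○○
○○○●○●○○○
○○○○<●○○○
○○○○○○○○○
k=13  ○○○○○○○○○
○○○○○○○○○
○○○○○○○○○
○○○○●●○○○
○○○●●●○○○
○○○●^●○○○
○○○○●●○○○
○○○○○○○○○
k=14  ○○○○○○○○○
○○○○○○○○○
○○○○○○○○○
○○○○●●○○○
○○○●●●○○○
○○○●●>○○○
○○○○●●○○○
○○○○○○○○○
k=15  ○○○○○○○○○
○○○○○○○○○
○○○○○○○○○
○○○○●●○○○
○○○●●^○○○
○○○●●○○○○
○○○○●●○○○
○○○○○○○○○
k=16  ○○○○○○○○○
○○○○○○○○○
○○○○○○○○○
○○○○●●○○○
○○○●<○○○○
○○○●●○○○○
○○○○●●○○○
○○○○○○○○○
k=17  ○○○○○○○○○
○○○○○○○○○
○○○○○○○○○
○○○○●●○○○
○○○●○○○○○
○○○●v○○○○
○○○○●●○○○
○○○○○○○○○
k=18  ○○○○○○○○○
○○○○○○○○○
○○○○○○○○○
○○○○●●○○○
○○○●○○○○○
○○○●○>○○○
○○○○●●○○○
○○○○○○○○○
k=19  ○○○○○○○○○
○○○○○○○○○
○○○○○○○○○
○○○○●●○○○
○○○●○○○○○
○○○●○●○○○
○○○○●v○○○
○○○○○○○○○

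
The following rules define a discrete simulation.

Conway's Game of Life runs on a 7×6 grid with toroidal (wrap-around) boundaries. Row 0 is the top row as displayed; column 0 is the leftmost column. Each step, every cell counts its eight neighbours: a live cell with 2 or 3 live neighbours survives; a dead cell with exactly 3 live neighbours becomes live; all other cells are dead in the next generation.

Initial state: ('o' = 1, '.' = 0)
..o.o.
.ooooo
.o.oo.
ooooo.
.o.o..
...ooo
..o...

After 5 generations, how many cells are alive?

18

0) ..o.o.
.ooooo
.o.oo.
ooooo.
.o.o..
...ooo
..o...
1) ....oo
oo...o
......
o....o
.o....
...oo.
..o..o
2) .o..o.
o...oo
.o....
o.....
o...oo
..ooo.
.....o
3) ....o.
oo..oo
.o....
oo....
oo..o.
o..o..
..o..o
4) .o.oo.
oo..oo
..o...
..o..o
..o...
o.ooo.
...ooo
5) .o....
oo..oo
..ooo.
.ooo..
..o.oo
.oo...
oo....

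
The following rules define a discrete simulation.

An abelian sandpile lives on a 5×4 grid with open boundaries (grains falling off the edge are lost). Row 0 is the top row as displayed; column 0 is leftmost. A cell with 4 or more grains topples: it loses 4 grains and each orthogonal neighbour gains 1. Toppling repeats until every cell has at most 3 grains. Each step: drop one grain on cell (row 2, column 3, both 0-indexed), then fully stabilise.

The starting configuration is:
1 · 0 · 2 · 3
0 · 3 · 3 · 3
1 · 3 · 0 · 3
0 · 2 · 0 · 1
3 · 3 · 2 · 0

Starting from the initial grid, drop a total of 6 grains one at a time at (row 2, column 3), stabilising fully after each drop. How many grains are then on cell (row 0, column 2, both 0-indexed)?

gen 0: 1 · 0 · 2 · 3
0 · 3 · 3 · 3
1 · 3 · 0 · 3
0 · 2 · 0 · 1
3 · 3 · 2 · 0
gen 1: 1 · 2 · 0 · 1
1 · 1 · 2 · 2
2 · 0 · 3 · 1
0 · 3 · 0 · 2
3 · 3 · 2 · 0
gen 2: 1 · 2 · 0 · 1
1 · 1 · 2 · 2
2 · 0 · 3 · 2
0 · 3 · 0 · 2
3 · 3 · 2 · 0
gen 3: 1 · 2 · 0 · 1
1 · 1 · 2 · 2
2 · 0 · 3 · 3
0 · 3 · 0 · 2
3 · 3 · 2 · 0
gen 4: 1 · 2 · 0 · 1
1 · 1 · 3 · 3
2 · 1 · 0 · 1
0 · 3 · 1 · 3
3 · 3 · 2 · 0
gen 5: 1 · 2 · 0 · 1
1 · 1 · 3 · 3
2 · 1 · 0 · 2
0 · 3 · 1 · 3
3 · 3 · 2 · 0
gen 6: 1 · 2 · 0 · 1
1 · 1 · 3 · 3
2 · 1 · 0 · 3
0 · 3 · 1 · 3
3 · 3 · 2 · 0

0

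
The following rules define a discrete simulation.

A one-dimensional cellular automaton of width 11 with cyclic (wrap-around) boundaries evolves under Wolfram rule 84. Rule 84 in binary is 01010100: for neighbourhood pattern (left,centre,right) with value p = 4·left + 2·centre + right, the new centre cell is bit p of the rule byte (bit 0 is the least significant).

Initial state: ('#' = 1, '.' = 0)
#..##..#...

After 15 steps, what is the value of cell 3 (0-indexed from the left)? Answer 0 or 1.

t=0: #..##..#...
t=1: ##..##.##..
t=2: .##..#..##.
t=3: ..##.##..##
t=4: #..#..##..#
t=5: ##.##..##..
t=6: .#..##..##.
t=7: .##..##..##
t=8: ..##..##..#
t=9: #..##..##.#
t=10: ##..##..#..
t=11: .##..##.##.
t=12: ..##..#..##
t=13: #..##.##..#
t=14: ##..#..##..
t=15: .##.##..##.

0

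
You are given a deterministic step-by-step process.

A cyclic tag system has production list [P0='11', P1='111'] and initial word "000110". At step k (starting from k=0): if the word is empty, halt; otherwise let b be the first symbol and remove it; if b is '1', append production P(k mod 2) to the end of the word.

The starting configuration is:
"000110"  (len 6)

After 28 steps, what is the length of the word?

38

t=0: "000110"  (len 6)
t=1: "00110"  (len 5)
t=2: "0110"  (len 4)
t=3: "110"  (len 3)
t=4: "10111"  (len 5)
t=5: "011111"  (len 6)
t=6: "11111"  (len 5)
t=7: "111111"  (len 6)
t=8: "11111111"  (len 8)
t=9: "111111111"  (len 9)
t=10: "11111111111"  (len 11)
t=11: "111111111111"  (len 12)
t=12: "11111111111111"  (len 14)
t=13: "111111111111111"  (len 15)
t=14: "11111111111111111"  (len 17)
t=15: "111111111111111111"  (len 18)
t=16: "11111111111111111111"  (len 20)
t=17: "111111111111111111111"  (len 21)
t=18: "11111111111111111111111"  (len 23)
t=19: "111111111111111111111111"  (len 24)
t=20: "11111111111111111111111111"  (len 26)
t=21: "111111111111111111111111111"  (len 27)
t=22: "11111111111111111111111111111"  (len 29)
t=23: "111111111111111111111111111111"  (len 30)
t=24: "11111111111111111111111111111111"  (len 32)
t=25: "111111111111111111111111111111111"  (len 33)
t=26: "11111111111111111111111111111111111"  (len 35)
t=27: "111111111111111111111111111111111111"  (len 36)
t=28: "11111111111111111111111111111111111111"  (len 38)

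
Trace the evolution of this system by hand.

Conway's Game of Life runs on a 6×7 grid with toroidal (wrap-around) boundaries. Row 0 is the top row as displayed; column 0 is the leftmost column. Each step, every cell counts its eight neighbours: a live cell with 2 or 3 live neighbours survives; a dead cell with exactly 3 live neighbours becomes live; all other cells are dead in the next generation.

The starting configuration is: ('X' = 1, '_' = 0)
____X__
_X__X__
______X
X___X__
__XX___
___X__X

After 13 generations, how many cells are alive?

2

gen 0: ____X__
_X__X__
______X
X___X__
__XX___
___X__X
gen 1: ___XXX_
_____X_
X____X_
___X___
__XXX__
__XXX__
gen 2: __X__X_
_____X_
____X_X
__XX___
_______
_______
gen 3: _______
____XXX
___XXX_
___X___
_______
_______
gen 4: _____X_
___X__X
___X__X
___X___
_______
_______
gen 5: _______
____XXX
__XXX__
_______
_______
_______
gen 6: _____X_
____XX_
___XX__
___X___
_______
_______
gen 7: ____XX_
___X_X_
___X_X_
___XX__
_______
_______
gen 8: ____XX_
___X_XX
__XX_X_
___XX__
_______
_______
gen 9: ____XXX
__XX__X
__X__XX
__XXX__
_______
_______
gen 10: ___XXXX
X_XX___
_X___XX
__XXXX_
___X___
_____X_
gen 11: __XX_XX
XXXX___
XX___XX
__XX_XX
__XX_X_
___X_XX
gen 12: _____X_
___X___
_____X_
___X___
_______
_______
gen 13: _______
____X__
____X__
_______
_______
_______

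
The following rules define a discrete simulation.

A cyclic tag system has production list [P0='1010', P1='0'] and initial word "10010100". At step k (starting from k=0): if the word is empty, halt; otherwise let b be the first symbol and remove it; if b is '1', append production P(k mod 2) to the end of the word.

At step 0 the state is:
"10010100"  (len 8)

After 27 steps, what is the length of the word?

23

k=0  "10010100"  (len 8)
k=1  "00101001010"  (len 11)
k=2  "0101001010"  (len 10)
k=3  "101001010"  (len 9)
k=4  "010010100"  (len 9)
k=5  "10010100"  (len 8)
k=6  "00101000"  (len 8)
k=7  "0101000"  (len 7)
k=8  "101000"  (len 6)
k=9  "010001010"  (len 9)
k=10  "10001010"  (len 8)
k=11  "00010101010"  (len 11)
k=12  "0010101010"  (len 10)
k=13  "010101010"  (len 9)
k=14  "10101010"  (len 8)
k=15  "01010101010"  (len 11)
k=16  "1010101010"  (len 10)
k=17  "0101010101010"  (len 13)
k=18  "101010101010"  (len 12)
k=19  "010101010101010"  (len 15)
k=20  "10101010101010"  (len 14)
k=21  "01010101010101010"  (len 17)
k=22  "1010101010101010"  (len 16)
k=23  "0101010101010101010"  (len 19)
k=24  "101010101010101010"  (len 18)
k=25  "010101010101010101010"  (len 21)
k=26  "10101010101010101010"  (len 20)
k=27  "01010101010101010101010"  (len 23)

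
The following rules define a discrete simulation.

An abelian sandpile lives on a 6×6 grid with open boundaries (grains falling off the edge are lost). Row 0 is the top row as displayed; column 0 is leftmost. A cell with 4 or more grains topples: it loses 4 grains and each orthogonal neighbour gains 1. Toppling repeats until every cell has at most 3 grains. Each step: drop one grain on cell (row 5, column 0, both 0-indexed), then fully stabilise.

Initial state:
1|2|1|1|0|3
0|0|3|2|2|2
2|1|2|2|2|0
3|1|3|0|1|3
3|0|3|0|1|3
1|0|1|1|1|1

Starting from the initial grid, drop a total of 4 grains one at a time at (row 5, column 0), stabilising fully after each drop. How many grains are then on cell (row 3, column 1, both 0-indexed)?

0) 1|2|1|1|0|3
0|0|3|2|2|2
2|1|2|2|2|0
3|1|3|0|1|3
3|0|3|0|1|3
1|0|1|1|1|1
1) 1|2|1|1|0|3
0|0|3|2|2|2
2|1|2|2|2|0
3|1|3|0|1|3
3|0|3|0|1|3
2|0|1|1|1|1
2) 1|2|1|1|0|3
0|0|3|2|2|2
2|1|2|2|2|0
3|1|3|0|1|3
3|0|3|0|1|3
3|0|1|1|1|1
3) 1|2|1|1|0|3
0|0|3|2|2|2
3|1|2|2|2|0
0|2|3|0|1|3
1|1|3|0|1|3
1|1|1|1|1|1
4) 1|2|1|1|0|3
0|0|3|2|2|2
3|1|2|2|2|0
0|2|3|0|1|3
1|1|3|0|1|3
2|1|1|1|1|1

2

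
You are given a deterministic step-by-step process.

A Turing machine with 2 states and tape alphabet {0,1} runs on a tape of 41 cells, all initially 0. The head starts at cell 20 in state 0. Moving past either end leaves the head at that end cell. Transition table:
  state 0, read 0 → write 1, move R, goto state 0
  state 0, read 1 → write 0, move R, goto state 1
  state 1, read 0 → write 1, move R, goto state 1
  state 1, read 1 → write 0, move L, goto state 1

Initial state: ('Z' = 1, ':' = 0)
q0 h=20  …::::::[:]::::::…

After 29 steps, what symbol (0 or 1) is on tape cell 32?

[0] q0 h=20  …::::::[:]::::::…
[1] q0 h=21  …:::::Z[:]::::::…
[2] q0 h=22  …::::ZZ[:]::::::…
[3] q0 h=23  …:::ZZZ[:]::::::…
[4] q0 h=24  …::ZZZZ[:]::::::…
[5] q0 h=25  …:ZZZZZ[:]::::::…
[6] q0 h=26  …ZZZZZZ[:]::::::…
[7] q0 h=27  …ZZZZZZ[:]::::::…
[8] q0 h=28  …ZZZZZZ[:]::::::…
[9] q0 h=29  …ZZZZZZ[:]::::::…
[10] q0 h=30  …ZZZZZZ[:]::::::…
[11] q0 h=31  …ZZZZZZ[:]::::::…
[12] q0 h=32  …ZZZZZZ[:]::::::…
[13] q0 h=33  …ZZZZZZ[:]::::::…
[14] q0 h=34  …ZZZZZZ[:]::::::|
[15] q0 h=35  …ZZZZZZ[:]:::::|
[16] q0 h=36  …ZZZZZZ[:]::::|
[17] q0 h=37  …ZZZZZZ[:]:::|
[18] q0 h=38  …ZZZZZZ[:]::|
[19] q0 h=39  …ZZZZZZ[:]:|
[20] q0 h=40  …ZZZZZZ[:]|
[21] q0 h=40  …ZZZZZZ[Z]|
[22] q1 h=40  …ZZZZZZ[:]|
[23] q1 h=40  …ZZZZZZ[Z]|
[24] q1 h=39  …ZZZZZZ[Z]:|
[25] q1 h=38  …ZZZZZZ[Z]::|
[26] q1 h=37  …ZZZZZZ[Z]:::|
[27] q1 h=36  …ZZZZZZ[Z]::::|
[28] q1 h=35  …ZZZZZZ[Z]:::::|
[29] q1 h=34  …ZZZZZZ[Z]::::::|

1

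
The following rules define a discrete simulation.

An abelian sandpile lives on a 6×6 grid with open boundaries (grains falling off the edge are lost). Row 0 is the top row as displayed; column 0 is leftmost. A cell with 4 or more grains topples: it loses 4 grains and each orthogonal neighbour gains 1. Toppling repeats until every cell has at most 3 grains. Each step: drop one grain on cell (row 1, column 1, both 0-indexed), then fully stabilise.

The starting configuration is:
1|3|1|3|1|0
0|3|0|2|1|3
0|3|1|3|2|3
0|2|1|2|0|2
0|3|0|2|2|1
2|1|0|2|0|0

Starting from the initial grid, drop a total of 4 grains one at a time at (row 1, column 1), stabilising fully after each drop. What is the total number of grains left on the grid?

53

gen 0: 1|3|1|3|1|0
0|3|0|2|1|3
0|3|1|3|2|3
0|2|1|2|0|2
0|3|0|2|2|1
2|1|0|2|0|0
gen 1: 2|0|2|3|1|0
1|2|1|2|1|3
1|0|2|3|2|3
0|3|1|2|0|2
0|3|0|2|2|1
2|1|0|2|0|0
gen 2: 2|0|2|3|1|0
1|3|1|2|1|3
1|0|2|3|2|3
0|3|1|2|0|2
0|3|0|2|2|1
2|1|0|2|0|0
gen 3: 2|1|2|3|1|0
2|0|2|2|1|3
1|1|2|3|2|3
0|3|1|2|0|2
0|3|0|2|2|1
2|1|0|2|0|0
gen 4: 2|1|2|3|1|0
2|1|2|2|1|3
1|1|2|3|2|3
0|3|1|2|0|2
0|3|0|2|2|1
2|1|0|2|0|0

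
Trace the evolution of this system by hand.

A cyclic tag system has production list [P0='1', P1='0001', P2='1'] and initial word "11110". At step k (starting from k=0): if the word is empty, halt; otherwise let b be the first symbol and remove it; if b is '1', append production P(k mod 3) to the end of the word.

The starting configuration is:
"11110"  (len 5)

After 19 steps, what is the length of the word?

[0] "11110"  (len 5)
[1] "11101"  (len 5)
[2] "11010001"  (len 8)
[3] "10100011"  (len 8)
[4] "01000111"  (len 8)
[5] "1000111"  (len 7)
[6] "0001111"  (len 7)
[7] "001111"  (len 6)
[8] "01111"  (len 5)
[9] "1111"  (len 4)
[10] "1111"  (len 4)
[11] "1110001"  (len 7)
[12] "1100011"  (len 7)
[13] "1000111"  (len 7)
[14] "0001110001"  (len 10)
[15] "001110001"  (len 9)
[16] "01110001"  (len 8)
[17] "1110001"  (len 7)
[18] "1100011"  (len 7)
[19] "1000111"  (len 7)

7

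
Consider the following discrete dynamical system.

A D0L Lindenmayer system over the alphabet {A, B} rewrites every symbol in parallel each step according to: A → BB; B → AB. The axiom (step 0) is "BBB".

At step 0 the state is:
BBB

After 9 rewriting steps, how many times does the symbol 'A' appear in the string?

gen 0: BBB
gen 1: ABABAB
gen 2: BBABBBABBBAB
gen 3: ABABBBABABABBBABABABBBAB
gen 4: BBABBBABABABBBABBBABBBABABABBBABBBABBBABABABBBAB
gen 5: ABABBBABABABBBABBBABBBABABABBBABABABBBABABABBBABBBABBBABABABBBABABABBBABABABBBABBBABBBABABABBBAB
gen 6: BBABBBABABABBBABBBABBBABABABBBABABABBBABABABBBABBBABBBABAB…ABABABBBABBBABBBABABABBBABABABBBABABABBBABBBABBBABABABBBAB  (len 192)
gen 7: ABABBBABABABBBABBBABBBABABABBBABABABBBABABABBBABBBABBBABAB…ABABABBBABBBABBBABABABBBABABABBBABABABBBABBBABBBABABABBBAB  (len 384)
gen 8: BBABBBABABABBBABBBABBBABABABBBABABABBBABABABBBABBBABBBABAB…ABABABBBABBBABBBABABABBBABABABBBABABABBBABBBABBBABABABBBAB  (len 768)
gen 9: ABABBBABABABBBABBBABBBABABABBBABABABBBABABABBBABBBABBBABAB…ABABABBBABBBABBBABABABBBABABABBBABABABBBABBBABBBABABABBBAB  (len 1536)

513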